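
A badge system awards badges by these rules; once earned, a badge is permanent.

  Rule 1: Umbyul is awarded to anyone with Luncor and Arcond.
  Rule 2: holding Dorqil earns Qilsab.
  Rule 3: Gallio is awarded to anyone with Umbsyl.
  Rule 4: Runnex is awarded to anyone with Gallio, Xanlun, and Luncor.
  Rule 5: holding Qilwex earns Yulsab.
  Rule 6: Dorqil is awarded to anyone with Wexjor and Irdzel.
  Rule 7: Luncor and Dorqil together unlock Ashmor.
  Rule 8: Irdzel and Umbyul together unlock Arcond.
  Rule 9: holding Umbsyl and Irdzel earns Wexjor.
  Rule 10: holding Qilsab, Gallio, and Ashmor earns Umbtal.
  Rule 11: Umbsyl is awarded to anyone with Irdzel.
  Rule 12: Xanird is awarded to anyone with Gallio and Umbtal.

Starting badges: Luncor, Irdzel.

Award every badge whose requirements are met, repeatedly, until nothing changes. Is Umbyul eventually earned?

Umbyul would need Luncor and Arcond (Rule 1), but Arcond is never earned.

No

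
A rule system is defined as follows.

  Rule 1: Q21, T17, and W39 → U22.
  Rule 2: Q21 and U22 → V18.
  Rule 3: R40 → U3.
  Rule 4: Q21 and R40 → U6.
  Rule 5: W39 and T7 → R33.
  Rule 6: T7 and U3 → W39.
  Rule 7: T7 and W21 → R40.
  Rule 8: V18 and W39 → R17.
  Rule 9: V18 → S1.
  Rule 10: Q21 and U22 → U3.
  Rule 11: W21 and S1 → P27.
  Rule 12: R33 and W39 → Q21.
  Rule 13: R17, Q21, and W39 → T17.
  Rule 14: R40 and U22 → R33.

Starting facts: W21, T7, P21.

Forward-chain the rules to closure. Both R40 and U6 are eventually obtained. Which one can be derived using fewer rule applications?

R40

R40: T7 and W21 hold, so R40 follows (Rule 7). [1 rule application]
U6: T7 and W21 hold, so R40 follows (Rule 7). R40 holds, so U3 follows (Rule 3). From T7 and U3, Rule 6 gives W39. From W39 and T7, Rule 5 gives R33. R33 and W39 hold, so Q21 follows (Rule 12). Q21 and R40 hold, so U6 follows (Rule 4). [6 rule applications]
R40 needs fewer.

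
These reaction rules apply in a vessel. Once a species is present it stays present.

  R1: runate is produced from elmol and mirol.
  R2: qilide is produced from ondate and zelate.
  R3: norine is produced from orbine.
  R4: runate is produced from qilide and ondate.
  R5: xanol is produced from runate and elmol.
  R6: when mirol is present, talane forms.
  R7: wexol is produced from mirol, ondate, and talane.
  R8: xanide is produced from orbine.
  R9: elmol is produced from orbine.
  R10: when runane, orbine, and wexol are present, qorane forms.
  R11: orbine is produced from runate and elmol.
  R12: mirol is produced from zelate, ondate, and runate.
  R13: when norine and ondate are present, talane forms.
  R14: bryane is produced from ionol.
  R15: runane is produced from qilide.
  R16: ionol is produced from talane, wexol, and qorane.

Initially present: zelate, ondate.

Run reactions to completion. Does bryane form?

bryane would need ionol (R14), but ionol never forms.

No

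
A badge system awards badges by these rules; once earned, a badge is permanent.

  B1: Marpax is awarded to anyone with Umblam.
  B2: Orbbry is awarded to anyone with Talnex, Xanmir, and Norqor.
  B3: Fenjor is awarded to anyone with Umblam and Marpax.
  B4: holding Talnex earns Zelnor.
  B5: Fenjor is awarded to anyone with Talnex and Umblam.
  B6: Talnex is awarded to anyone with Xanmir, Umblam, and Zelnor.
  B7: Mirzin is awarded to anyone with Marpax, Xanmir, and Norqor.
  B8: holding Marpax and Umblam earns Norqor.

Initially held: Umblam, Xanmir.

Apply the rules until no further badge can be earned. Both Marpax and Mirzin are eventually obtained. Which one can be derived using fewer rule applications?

Marpax: With Umblam, Marpax is earned (B1). [1 rule application]
Mirzin: With Umblam, Marpax is earned (B1). With Marpax and Umblam, Norqor is earned (B8). With Marpax, Xanmir, and Norqor, Mirzin is earned (B7). [3 rule applications]
Marpax needs fewer.

Marpax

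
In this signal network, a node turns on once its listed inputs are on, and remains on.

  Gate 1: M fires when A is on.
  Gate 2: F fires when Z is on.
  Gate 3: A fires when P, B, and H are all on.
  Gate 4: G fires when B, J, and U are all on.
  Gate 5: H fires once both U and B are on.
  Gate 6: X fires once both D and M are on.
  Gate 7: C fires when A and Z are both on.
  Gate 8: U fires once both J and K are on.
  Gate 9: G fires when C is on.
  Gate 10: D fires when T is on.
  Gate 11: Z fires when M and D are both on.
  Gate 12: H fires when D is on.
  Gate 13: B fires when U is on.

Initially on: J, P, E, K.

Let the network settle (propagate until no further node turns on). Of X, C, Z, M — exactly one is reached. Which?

Gate 8: J and K on → U on.
U is on, so B fires (Gate 13).
U and B are on, so H fires (Gate 5).
Gate 3: P, B, and H on → A on.
A is on, so M fires (Gate 1).
Z would need M and D (Gate 11), but D never turns on. X would need D and M (Gate 6), but D never turns on. C would need A and Z (Gate 7), but Z never turns on.

M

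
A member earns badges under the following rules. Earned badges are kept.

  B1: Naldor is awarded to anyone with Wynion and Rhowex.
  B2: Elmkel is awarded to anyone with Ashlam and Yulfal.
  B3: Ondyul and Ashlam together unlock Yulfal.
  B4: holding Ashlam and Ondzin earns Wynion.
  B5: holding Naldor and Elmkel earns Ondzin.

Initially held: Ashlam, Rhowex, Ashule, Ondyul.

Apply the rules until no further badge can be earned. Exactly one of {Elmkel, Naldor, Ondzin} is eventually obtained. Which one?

Elmkel

With Ondyul and Ashlam, Yulfal is earned (B3).
With Ashlam and Yulfal, Elmkel is earned (B2).
Naldor would need Wynion and Rhowex (B1), but Wynion is never earned. Ondzin would need Naldor and Elmkel (B5), but Naldor is never earned.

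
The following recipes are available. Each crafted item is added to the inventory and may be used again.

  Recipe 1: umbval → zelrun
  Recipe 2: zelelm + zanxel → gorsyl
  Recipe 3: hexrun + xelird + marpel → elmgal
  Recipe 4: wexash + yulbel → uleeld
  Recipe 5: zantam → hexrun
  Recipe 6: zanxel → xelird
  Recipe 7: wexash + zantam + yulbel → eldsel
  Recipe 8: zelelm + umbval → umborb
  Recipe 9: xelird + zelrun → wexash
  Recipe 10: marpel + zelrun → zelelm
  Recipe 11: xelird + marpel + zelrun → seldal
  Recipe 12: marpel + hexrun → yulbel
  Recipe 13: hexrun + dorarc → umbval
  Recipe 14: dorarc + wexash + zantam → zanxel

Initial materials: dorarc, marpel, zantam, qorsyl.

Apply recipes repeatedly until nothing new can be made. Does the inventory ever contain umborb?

Yes

zantam → hexrun (Recipe 5).
Using Recipe 13, hexrun and dorarc make umbval.
umbval → zelrun (Recipe 1).
marpel + zelrun → zelelm (Recipe 10).
Using Recipe 8, zelelm and umbval make umborb.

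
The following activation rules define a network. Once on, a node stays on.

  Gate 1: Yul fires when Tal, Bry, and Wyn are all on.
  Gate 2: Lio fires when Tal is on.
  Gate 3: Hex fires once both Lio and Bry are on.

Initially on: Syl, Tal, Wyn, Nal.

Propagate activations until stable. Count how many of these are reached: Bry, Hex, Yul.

No rule produces Bry, and it is not given.
Hex would need Lio and Bry (Gate 3), but Bry never turns on.
Yul would need Tal, Bry, and Wyn (Gate 1), but Bry never turns on.
None of the 3 are reached.

0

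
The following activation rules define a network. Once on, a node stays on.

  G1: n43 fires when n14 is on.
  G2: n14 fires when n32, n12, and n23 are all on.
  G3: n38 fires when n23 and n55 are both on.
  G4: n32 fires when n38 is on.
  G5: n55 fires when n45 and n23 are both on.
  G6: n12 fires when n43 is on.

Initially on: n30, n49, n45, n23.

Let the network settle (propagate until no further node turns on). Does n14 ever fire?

n14 would need n32, n12, and n23 (G2), but n12 never turns on.

No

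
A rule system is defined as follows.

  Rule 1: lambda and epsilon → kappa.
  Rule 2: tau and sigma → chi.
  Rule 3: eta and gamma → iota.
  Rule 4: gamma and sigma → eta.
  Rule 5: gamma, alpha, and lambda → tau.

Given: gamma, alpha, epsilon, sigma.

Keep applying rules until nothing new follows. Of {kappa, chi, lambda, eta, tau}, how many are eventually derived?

From gamma and sigma, Rule 4 gives eta.
kappa would need lambda and epsilon (Rule 1), but lambda is never established.
chi would need tau and sigma (Rule 2), but tau is never established.
No rule produces lambda, and it is not given.
eta: reached.
tau would need gamma, alpha, and lambda (Rule 5), but lambda is never established.
Reached: eta — 1 of the 5.

1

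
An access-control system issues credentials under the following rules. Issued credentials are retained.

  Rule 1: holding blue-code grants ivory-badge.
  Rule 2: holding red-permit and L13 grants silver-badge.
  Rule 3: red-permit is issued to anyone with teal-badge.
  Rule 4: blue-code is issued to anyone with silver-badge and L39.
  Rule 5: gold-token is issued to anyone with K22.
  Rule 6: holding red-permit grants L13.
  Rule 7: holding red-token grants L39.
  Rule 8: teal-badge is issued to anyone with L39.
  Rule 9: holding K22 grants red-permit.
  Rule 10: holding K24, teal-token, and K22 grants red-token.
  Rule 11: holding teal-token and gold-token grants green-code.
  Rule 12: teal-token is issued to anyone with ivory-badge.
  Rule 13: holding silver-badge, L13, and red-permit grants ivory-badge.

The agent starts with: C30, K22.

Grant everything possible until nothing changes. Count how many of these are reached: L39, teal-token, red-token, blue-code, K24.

1

Holding K22 grants red-permit (Rule 9).
Holding red-permit grants L13 (Rule 6).
Holding red-permit and L13 grants silver-badge (Rule 2).
Holding silver-badge, L13, and red-permit grants ivory-badge (Rule 13).
Holding ivory-badge grants teal-token (Rule 12).
L39 would need red-token (Rule 7), but red-token is never granted.
teal-token: reached.
red-token would need K24, teal-token, and K22 (Rule 10), but K24 is never granted.
blue-code would need silver-badge and L39 (Rule 4), but L39 is never granted.
No rule produces K24, and it is not given.
Reached: teal-token — 1 of the 5.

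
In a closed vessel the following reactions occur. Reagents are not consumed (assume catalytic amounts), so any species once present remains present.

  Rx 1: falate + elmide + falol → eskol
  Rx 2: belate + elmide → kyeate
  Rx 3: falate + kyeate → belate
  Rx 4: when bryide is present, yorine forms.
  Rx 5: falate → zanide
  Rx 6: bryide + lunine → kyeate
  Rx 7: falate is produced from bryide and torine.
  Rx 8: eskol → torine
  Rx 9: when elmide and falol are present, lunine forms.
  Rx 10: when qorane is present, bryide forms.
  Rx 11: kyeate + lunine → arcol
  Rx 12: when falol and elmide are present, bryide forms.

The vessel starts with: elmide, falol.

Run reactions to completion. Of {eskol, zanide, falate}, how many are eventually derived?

eskol would need falate, elmide, and falol (Rx 1), but falate never forms.
zanide would need falate (Rx 5), but falate never forms.
falate would need bryide and torine (Rx 7), but torine never forms.
None of the 3 are reached.

0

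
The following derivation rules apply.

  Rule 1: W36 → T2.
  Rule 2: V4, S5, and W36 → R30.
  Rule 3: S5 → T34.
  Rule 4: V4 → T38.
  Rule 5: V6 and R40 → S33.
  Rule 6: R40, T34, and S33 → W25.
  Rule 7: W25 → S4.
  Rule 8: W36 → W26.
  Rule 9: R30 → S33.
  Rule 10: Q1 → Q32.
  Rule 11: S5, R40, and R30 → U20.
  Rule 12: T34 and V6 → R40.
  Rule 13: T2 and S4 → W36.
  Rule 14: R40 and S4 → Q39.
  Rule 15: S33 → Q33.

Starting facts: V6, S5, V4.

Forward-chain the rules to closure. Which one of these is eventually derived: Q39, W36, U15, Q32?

S5 holds, so T34 follows (Rule 3).
T34 and V6 hold, so R40 follows (Rule 12).
From V6 and R40, Rule 5 gives S33.
R40, T34, and S33 hold, so W25 follows (Rule 6).
From W25, Rule 7 gives S4.
R40 and S4 hold, so Q39 follows (Rule 14).
W36 would need T2 and S4 (Rule 13), but T2 is never established. No rule produces U15, and it is not given. Q32 would need Q1 (Rule 10), but Q1 is never established.

Q39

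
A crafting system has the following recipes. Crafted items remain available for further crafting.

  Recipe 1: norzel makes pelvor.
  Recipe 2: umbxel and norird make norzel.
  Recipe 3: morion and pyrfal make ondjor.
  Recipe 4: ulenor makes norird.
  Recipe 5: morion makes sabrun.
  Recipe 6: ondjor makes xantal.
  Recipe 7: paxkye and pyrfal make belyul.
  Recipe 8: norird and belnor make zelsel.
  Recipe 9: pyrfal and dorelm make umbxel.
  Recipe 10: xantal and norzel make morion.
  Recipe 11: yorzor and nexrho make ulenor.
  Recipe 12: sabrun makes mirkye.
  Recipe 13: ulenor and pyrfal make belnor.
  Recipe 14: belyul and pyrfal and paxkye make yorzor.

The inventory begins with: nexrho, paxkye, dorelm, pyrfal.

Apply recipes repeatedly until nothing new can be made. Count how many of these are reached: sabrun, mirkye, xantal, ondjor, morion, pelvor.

Using Recipe 9, pyrfal and dorelm make umbxel.
Using Recipe 7, paxkye and pyrfal make belyul.
belyul and pyrfal and paxkye → yorzor (Recipe 14).
yorzor and nexrho → ulenor (Recipe 11).
Using Recipe 4, ulenor makes norird.
umbxel and norird → norzel (Recipe 2).
norzel → pelvor (Recipe 1).
sabrun would need morion (Recipe 5), but morion is never obtained.
mirkye would need sabrun (Recipe 12), but sabrun is never obtained.
xantal would need ondjor (Recipe 6), but ondjor is never obtained.
ondjor would need morion and pyrfal (Recipe 3), but morion is never obtained.
morion would need xantal and norzel (Recipe 10), but xantal is never obtained.
pelvor: reached.
Reached: pelvor — 1 of the 6.

1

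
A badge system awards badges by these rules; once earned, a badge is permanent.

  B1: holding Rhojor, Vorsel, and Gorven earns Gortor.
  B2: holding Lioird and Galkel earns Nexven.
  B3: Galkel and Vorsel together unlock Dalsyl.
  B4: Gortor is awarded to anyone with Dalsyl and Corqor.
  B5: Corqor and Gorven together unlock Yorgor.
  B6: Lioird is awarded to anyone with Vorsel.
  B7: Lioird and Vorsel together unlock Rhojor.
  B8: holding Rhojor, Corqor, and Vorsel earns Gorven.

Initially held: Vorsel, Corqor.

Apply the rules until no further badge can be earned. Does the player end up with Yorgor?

With Vorsel, Lioird is earned (B6).
With Lioird and Vorsel, Rhojor is earned (B7).
With Rhojor, Corqor, and Vorsel, Gorven is earned (B8).
With Corqor and Gorven, Yorgor is earned (B5).

Yes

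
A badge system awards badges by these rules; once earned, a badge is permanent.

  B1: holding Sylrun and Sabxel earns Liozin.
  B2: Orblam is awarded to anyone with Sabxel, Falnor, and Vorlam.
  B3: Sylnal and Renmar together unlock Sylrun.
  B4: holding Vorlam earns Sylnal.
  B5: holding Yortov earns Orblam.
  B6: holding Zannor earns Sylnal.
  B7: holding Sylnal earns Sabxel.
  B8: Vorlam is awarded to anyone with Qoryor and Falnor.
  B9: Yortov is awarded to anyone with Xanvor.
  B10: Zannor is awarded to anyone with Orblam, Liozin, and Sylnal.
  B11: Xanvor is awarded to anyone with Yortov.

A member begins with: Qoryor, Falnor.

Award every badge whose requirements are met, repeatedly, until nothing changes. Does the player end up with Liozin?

No

Liozin would need Sylrun and Sabxel (B1), but Sylrun is never earned.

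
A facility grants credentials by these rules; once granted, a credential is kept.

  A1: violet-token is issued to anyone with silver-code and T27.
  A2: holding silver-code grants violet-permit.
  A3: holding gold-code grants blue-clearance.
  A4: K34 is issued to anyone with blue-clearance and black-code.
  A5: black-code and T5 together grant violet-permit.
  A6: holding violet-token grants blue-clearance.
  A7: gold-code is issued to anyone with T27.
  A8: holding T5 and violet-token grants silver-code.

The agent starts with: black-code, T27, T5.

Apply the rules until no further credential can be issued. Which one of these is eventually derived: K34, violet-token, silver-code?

K34

Holding T27 grants gold-code (A7).
Holding gold-code grants blue-clearance (A3).
Holding blue-clearance and black-code grants K34 (A4).
silver-code would need T5 and violet-token (A8), but violet-token is never granted. violet-token would need silver-code and T27 (A1), but silver-code is never granted.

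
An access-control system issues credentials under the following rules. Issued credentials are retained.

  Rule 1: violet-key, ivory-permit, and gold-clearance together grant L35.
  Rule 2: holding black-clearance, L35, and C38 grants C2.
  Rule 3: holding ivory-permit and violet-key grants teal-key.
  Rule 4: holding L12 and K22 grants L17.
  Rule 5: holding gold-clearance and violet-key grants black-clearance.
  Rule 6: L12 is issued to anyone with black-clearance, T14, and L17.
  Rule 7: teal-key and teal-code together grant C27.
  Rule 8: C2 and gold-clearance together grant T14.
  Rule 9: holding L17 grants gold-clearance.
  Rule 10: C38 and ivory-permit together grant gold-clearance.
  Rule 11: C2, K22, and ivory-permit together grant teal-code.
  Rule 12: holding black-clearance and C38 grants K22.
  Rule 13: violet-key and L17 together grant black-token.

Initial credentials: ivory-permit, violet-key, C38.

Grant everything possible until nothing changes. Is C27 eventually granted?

Yes

Holding C38 and ivory-permit grants gold-clearance (Rule 10).
Holding ivory-permit and violet-key grants teal-key (Rule 3).
Holding violet-key, ivory-permit, and gold-clearance grants L35 (Rule 1).
Holding gold-clearance and violet-key grants black-clearance (Rule 5).
Holding black-clearance and C38 grants K22 (Rule 12).
Holding black-clearance, L35, and C38 grants C2 (Rule 2).
Holding C2, K22, and ivory-permit grants teal-code (Rule 11).
Holding teal-key and teal-code grants C27 (Rule 7).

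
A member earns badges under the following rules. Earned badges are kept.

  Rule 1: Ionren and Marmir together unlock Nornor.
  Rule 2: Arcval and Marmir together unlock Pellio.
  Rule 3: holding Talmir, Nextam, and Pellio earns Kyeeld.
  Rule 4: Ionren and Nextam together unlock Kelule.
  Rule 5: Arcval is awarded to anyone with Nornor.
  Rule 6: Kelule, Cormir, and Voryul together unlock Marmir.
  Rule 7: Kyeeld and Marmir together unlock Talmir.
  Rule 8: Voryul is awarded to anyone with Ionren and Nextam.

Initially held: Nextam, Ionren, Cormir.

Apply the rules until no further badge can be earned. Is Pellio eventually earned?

Yes

With Ionren and Nextam, Kelule is earned (Rule 4).
With Ionren and Nextam, Voryul is earned (Rule 8).
With Kelule, Cormir, and Voryul, Marmir is earned (Rule 6).
With Ionren and Marmir, Nornor is earned (Rule 1).
With Nornor, Arcval is earned (Rule 5).
With Arcval and Marmir, Pellio is earned (Rule 2).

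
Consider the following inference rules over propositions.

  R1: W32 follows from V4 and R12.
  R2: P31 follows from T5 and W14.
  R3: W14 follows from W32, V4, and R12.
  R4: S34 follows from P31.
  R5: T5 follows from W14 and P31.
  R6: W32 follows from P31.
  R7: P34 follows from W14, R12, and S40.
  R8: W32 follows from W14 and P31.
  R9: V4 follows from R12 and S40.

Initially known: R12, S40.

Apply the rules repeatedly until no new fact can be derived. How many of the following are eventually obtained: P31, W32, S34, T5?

1

From R12 and S40, R9 gives V4.
From V4 and R12, R1 gives W32.
P31 would need T5 and W14 (R2), but T5 is never established.
W32: reached.
S34 would need P31 (R4), but P31 is never established.
T5 would need W14 and P31 (R5), but P31 is never established.
Reached: W32 — 1 of the 4.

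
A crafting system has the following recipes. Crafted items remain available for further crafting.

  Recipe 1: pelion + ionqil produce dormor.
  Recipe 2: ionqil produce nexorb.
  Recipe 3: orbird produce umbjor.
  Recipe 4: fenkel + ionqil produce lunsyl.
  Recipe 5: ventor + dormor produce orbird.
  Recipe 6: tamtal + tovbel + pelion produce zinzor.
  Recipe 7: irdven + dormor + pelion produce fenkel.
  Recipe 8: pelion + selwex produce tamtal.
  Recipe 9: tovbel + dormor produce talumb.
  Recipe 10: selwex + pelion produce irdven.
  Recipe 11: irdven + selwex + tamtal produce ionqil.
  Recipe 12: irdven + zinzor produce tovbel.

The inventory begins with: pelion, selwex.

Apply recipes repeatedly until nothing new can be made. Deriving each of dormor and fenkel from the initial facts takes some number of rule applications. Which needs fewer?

dormor

dormor: Using Recipe 8, pelion and selwex make tamtal. selwex + pelion → irdven (Recipe 10). irdven + selwex + tamtal → ionqil (Recipe 11). pelion + ionqil → dormor (Recipe 1). [4 rule applications]
fenkel: Using Recipe 8, pelion and selwex make tamtal. selwex + pelion → irdven (Recipe 10). Using Recipe 11, irdven, selwex, and tamtal make ionqil. pelion + ionqil → dormor (Recipe 1). Using Recipe 7, irdven, dormor, and pelion make fenkel. [5 rule applications]
dormor needs fewer.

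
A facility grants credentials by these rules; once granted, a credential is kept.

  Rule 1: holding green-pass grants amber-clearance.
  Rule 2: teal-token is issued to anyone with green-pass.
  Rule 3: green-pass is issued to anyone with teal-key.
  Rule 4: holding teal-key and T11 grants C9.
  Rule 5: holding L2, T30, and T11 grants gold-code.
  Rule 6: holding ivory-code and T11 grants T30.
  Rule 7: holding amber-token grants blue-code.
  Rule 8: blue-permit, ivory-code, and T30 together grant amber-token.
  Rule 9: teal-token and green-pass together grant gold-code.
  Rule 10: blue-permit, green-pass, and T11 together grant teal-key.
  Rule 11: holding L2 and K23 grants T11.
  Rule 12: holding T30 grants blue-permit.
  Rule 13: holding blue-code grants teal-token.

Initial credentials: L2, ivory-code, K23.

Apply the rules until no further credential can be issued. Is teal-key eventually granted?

teal-key would need blue-permit, green-pass, and T11 (Rule 10), but green-pass is never granted.

No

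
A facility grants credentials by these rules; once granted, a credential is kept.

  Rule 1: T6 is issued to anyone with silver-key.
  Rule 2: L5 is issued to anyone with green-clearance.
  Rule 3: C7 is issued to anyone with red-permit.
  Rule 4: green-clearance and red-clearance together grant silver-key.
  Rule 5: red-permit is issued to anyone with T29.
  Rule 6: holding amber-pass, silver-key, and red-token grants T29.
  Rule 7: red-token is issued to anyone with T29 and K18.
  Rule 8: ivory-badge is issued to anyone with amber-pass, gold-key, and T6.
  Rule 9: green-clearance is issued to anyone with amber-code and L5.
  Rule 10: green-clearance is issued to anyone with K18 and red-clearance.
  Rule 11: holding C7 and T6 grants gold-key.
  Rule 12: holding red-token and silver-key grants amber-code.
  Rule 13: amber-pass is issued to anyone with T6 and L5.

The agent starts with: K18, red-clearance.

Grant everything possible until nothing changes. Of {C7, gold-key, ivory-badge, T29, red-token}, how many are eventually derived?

C7 would need red-permit (Rule 3), but red-permit is never granted.
gold-key would need C7 and T6 (Rule 11), but C7 is never granted.
ivory-badge would need amber-pass, gold-key, and T6 (Rule 8), but gold-key is never granted.
T29 would need amber-pass, silver-key, and red-token (Rule 6), but red-token is never granted.
red-token would need T29 and K18 (Rule 7), but T29 is never granted.
None of the 5 are reached.

0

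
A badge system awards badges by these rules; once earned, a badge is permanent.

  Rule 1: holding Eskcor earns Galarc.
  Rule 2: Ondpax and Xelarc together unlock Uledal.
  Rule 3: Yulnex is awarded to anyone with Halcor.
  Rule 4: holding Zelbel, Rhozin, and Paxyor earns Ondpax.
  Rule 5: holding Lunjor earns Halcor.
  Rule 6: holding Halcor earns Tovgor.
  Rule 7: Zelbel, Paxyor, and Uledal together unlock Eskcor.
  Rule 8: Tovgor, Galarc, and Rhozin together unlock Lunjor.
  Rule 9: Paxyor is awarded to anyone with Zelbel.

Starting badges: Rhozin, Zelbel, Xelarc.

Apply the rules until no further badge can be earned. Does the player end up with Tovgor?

Tovgor would need Halcor (Rule 6), but Halcor is never earned.

No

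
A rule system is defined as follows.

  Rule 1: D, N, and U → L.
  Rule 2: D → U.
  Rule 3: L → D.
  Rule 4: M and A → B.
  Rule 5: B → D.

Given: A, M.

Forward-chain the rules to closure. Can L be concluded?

No

L would need D, N, and U (Rule 1), but N is never established.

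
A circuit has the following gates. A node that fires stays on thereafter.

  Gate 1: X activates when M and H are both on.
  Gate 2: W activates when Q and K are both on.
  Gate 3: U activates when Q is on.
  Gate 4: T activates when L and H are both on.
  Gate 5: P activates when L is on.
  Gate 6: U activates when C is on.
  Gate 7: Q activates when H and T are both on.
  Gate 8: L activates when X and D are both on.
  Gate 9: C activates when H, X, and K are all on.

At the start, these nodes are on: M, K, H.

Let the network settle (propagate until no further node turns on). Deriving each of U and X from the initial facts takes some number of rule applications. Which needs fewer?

X: Gate 1: M and H on → X on. [1 rule application]
U: M and H are on, so X activates (Gate 1). Gate 9: H, X, and K on → C on. C is on, so U activates (Gate 6). [3 rule applications]
X needs fewer.

X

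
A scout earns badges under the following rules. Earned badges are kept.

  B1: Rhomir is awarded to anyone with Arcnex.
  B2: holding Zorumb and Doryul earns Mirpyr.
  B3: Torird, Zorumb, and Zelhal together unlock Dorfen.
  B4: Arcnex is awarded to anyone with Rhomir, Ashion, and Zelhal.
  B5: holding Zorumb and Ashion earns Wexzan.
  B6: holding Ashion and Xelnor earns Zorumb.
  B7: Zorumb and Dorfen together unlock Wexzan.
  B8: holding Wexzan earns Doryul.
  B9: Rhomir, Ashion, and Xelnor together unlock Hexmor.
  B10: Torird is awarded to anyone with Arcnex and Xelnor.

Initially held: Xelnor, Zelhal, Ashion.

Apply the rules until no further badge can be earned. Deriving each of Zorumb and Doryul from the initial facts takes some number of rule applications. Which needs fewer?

Zorumb

Zorumb: With Ashion and Xelnor, Zorumb is earned (B6). [1 rule application]
Doryul: With Ashion and Xelnor, Zorumb is earned (B6). With Zorumb and Ashion, Wexzan is earned (B5). With Wexzan, Doryul is earned (B8). [3 rule applications]
Zorumb needs fewer.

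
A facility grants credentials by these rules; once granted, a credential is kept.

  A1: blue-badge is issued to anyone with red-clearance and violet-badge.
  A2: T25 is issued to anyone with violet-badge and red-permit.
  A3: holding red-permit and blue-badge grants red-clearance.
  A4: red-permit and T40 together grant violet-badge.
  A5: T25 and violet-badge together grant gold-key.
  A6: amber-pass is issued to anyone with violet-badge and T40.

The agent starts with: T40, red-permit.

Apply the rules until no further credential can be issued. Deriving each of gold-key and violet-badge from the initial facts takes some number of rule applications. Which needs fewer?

violet-badge: Holding red-permit and T40 grants violet-badge (A4). [1 rule application]
gold-key: Holding red-permit and T40 grants violet-badge (A4). Holding violet-badge and red-permit grants T25 (A2). Holding T25 and violet-badge grants gold-key (A5). [3 rule applications]
violet-badge needs fewer.

violet-badge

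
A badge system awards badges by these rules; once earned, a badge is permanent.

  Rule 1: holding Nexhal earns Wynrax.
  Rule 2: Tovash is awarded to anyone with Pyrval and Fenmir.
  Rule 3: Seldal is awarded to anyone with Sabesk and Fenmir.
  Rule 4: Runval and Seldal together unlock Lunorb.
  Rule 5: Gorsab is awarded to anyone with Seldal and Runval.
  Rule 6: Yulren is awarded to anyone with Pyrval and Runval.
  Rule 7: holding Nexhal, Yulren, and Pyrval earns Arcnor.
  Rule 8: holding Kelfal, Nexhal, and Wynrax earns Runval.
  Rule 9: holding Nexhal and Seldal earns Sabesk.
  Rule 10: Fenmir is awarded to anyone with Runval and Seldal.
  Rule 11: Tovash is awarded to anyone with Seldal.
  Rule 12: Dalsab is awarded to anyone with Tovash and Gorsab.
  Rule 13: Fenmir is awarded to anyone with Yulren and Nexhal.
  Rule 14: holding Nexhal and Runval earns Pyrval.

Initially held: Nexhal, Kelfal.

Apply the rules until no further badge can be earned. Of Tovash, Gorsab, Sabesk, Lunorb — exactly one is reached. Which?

Tovash

With Nexhal, Wynrax is earned (Rule 1).
With Kelfal, Nexhal, and Wynrax, Runval is earned (Rule 8).
With Nexhal and Runval, Pyrval is earned (Rule 14).
With Pyrval and Runval, Yulren is earned (Rule 6).
With Yulren and Nexhal, Fenmir is earned (Rule 13).
With Pyrval and Fenmir, Tovash is earned (Rule 2).
Lunorb would need Runval and Seldal (Rule 4), but Seldal is never earned. Gorsab would need Seldal and Runval (Rule 5), but Seldal is never earned. Sabesk would need Nexhal and Seldal (Rule 9), but Seldal is never earned.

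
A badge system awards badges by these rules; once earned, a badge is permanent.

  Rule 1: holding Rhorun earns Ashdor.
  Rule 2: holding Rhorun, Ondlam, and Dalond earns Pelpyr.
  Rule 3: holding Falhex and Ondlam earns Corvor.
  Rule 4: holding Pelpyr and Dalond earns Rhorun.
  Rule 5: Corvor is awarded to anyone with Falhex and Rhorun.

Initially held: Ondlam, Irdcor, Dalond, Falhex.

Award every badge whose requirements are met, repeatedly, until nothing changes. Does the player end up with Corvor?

With Falhex and Ondlam, Corvor is earned (Rule 3).

Yes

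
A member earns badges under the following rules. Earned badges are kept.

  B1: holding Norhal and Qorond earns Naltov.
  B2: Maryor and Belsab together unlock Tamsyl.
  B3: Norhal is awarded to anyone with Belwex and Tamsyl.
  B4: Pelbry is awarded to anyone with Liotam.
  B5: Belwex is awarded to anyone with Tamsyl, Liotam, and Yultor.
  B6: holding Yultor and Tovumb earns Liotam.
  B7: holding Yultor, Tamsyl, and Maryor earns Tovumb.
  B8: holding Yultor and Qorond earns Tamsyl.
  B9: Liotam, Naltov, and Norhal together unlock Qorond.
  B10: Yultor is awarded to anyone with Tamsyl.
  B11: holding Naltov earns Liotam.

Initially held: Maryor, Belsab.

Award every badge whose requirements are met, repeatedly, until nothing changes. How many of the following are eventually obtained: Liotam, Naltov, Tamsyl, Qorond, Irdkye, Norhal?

With Maryor and Belsab, Tamsyl is earned (B2).
With Tamsyl, Yultor is earned (B10).
With Yultor, Tamsyl, and Maryor, Tovumb is earned (B7).
With Yultor and Tovumb, Liotam is earned (B6).
With Tamsyl, Liotam, and Yultor, Belwex is earned (B5).
With Belwex and Tamsyl, Norhal is earned (B3).
Liotam: reached.
Naltov would need Norhal and Qorond (B1), but Qorond is never earned.
Tamsyl: reached.
Qorond would need Liotam, Naltov, and Norhal (B9), but Naltov is never earned.
No rule produces Irdkye, and it is not given.
Norhal: reached.
Reached: Liotam, Tamsyl, and Norhal — 3 of the 6.

3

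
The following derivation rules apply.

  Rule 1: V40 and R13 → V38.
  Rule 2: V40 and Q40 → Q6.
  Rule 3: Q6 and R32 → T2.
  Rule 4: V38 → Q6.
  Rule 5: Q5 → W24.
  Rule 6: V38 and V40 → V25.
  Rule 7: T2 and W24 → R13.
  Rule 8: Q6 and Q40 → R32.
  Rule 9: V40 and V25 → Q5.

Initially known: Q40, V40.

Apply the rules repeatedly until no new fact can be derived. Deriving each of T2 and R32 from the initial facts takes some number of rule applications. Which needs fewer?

R32

R32: V40 and Q40 hold, so Q6 follows (Rule 2). From Q6 and Q40, Rule 8 gives R32. [2 rule applications]
T2: From V40 and Q40, Rule 2 gives Q6. From Q6 and Q40, Rule 8 gives R32. From Q6 and R32, Rule 3 gives T2. [3 rule applications]
R32 needs fewer.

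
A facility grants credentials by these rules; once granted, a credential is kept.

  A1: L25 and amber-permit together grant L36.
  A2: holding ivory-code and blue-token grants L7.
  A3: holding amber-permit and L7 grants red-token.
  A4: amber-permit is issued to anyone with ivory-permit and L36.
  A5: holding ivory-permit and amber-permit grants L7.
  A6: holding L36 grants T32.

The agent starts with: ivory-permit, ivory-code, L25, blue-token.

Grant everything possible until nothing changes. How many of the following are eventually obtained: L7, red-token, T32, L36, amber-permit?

1

Holding ivory-code and blue-token grants L7 (A2).
L7: reached.
red-token would need amber-permit and L7 (A3), but amber-permit is never granted.
T32 would need L36 (A6), but L36 is never granted.
L36 would need L25 and amber-permit (A1), but amber-permit is never granted.
amber-permit would need ivory-permit and L36 (A4), but L36 is never granted.
Reached: L7 — 1 of the 5.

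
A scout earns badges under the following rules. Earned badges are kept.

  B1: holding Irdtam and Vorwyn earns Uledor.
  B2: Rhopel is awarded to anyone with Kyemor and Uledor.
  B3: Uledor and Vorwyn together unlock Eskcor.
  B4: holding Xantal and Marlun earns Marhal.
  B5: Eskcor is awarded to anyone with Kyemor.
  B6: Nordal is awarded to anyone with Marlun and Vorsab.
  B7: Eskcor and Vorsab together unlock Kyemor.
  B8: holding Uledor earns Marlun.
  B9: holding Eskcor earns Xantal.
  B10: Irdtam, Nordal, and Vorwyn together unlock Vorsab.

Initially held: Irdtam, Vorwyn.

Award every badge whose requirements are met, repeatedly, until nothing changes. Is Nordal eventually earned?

Nordal would need Marlun and Vorsab (B6), but Vorsab is never earned.

No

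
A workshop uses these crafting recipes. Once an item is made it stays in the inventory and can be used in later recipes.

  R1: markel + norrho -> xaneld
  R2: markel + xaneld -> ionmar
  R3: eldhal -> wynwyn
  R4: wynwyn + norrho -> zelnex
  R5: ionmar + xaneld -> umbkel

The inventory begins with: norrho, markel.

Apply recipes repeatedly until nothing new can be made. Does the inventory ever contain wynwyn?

wynwyn would need eldhal (R3), but eldhal is never obtained.

No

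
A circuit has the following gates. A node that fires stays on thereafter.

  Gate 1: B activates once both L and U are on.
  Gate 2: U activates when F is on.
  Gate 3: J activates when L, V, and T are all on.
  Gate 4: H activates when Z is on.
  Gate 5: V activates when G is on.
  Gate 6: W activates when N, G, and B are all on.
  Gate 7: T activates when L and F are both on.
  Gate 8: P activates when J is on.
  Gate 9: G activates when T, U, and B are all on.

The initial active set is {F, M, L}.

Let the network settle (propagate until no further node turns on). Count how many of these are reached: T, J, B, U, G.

5

Gate 2: F on → U on.
L and F are on, so T activates (Gate 7).
Gate 1: L and U on → B on.
T, U, and B are on, so G activates (Gate 9).
Gate 5: G on → V on.
L, V, and T are on, so J activates (Gate 3).
T: reached.
J: reached.
B: reached.
U: reached.
G: reached.
All 5 are reached.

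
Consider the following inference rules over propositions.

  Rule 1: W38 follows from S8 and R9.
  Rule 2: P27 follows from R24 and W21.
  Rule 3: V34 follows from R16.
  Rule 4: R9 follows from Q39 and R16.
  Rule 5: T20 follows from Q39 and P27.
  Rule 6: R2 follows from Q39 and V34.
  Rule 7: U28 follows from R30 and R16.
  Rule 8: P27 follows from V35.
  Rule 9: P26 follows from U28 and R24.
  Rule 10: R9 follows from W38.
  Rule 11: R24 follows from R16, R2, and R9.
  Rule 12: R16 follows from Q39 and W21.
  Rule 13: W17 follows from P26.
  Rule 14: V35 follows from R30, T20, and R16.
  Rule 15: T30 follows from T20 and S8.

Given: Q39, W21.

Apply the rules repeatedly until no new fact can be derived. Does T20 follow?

Yes

From Q39 and W21, Rule 12 gives R16.
From Q39 and R16, Rule 4 gives R9.
R16 holds, so V34 follows (Rule 3).
From Q39 and V34, Rule 6 gives R2.
From R16, R2, and R9, Rule 11 gives R24.
R24 and W21 hold, so P27 follows (Rule 2).
Q39 and P27 hold, so T20 follows (Rule 5).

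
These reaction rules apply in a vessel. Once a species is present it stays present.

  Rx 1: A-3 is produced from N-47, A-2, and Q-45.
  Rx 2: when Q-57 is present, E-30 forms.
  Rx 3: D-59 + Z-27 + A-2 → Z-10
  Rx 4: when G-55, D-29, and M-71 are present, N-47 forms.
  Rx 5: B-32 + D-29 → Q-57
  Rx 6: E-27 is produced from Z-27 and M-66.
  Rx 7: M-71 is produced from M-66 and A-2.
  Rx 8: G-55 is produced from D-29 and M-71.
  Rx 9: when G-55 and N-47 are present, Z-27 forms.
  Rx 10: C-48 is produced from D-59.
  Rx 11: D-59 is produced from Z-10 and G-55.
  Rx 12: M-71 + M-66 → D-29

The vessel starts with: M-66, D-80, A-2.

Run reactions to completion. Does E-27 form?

Yes

M-66 and A-2 present → M-71 forms (Rx 7).
M-71 and M-66 present → D-29 forms (Rx 12).
D-29 and M-71 present → G-55 forms (Rx 8).
G-55, D-29, and M-71 present → N-47 forms (Rx 4).
G-55 and N-47 present → Z-27 forms (Rx 9).
Z-27 and M-66 present → E-27 forms (Rx 6).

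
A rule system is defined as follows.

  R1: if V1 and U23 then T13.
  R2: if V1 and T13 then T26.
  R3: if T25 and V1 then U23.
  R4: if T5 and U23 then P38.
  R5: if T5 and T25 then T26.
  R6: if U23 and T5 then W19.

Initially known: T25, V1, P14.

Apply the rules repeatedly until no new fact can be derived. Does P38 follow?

No

P38 would need T5 and U23 (R4), but T5 is never established.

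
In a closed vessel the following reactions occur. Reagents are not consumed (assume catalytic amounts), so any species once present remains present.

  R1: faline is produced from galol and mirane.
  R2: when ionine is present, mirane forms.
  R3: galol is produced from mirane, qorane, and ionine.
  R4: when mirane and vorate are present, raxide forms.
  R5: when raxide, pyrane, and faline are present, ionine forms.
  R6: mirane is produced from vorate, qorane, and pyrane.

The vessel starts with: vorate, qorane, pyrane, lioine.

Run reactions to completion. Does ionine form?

No

ionine would need raxide, pyrane, and faline (R5), but faline never forms.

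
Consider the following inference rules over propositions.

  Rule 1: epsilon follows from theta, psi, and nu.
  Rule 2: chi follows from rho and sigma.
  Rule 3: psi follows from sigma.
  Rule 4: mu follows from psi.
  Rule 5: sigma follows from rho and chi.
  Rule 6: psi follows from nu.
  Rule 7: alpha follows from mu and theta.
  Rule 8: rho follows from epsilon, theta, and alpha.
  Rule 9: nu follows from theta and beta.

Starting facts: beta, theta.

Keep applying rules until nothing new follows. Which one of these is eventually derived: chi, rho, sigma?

rho

From theta and beta, Rule 9 gives nu.
nu holds, so psi follows (Rule 6).
From theta, psi, and nu, Rule 1 gives epsilon.
psi holds, so mu follows (Rule 4).
From mu and theta, Rule 7 gives alpha.
epsilon, theta, and alpha hold, so rho follows (Rule 8).
chi would need rho and sigma (Rule 2), but sigma is never established. sigma would need rho and chi (Rule 5), but chi is never established.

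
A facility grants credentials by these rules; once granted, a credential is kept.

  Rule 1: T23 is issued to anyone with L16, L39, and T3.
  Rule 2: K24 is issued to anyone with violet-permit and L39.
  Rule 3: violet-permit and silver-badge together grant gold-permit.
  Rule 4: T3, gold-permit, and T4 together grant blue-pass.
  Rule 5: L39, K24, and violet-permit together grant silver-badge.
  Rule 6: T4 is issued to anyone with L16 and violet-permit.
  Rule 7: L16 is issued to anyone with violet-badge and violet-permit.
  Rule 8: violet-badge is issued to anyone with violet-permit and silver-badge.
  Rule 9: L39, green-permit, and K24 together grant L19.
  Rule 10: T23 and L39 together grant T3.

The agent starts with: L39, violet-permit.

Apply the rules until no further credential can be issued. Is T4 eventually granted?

Yes

Holding violet-permit and L39 grants K24 (Rule 2).
Holding L39, K24, and violet-permit grants silver-badge (Rule 5).
Holding violet-permit and silver-badge grants violet-badge (Rule 8).
Holding violet-badge and violet-permit grants L16 (Rule 7).
Holding L16 and violet-permit grants T4 (Rule 6).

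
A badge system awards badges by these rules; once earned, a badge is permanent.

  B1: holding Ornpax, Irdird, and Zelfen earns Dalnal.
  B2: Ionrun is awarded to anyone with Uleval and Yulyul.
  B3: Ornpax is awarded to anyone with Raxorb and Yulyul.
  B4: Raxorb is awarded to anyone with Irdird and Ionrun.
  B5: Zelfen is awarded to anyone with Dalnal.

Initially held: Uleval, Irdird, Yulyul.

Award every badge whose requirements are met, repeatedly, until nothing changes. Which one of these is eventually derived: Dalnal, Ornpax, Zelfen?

With Uleval and Yulyul, Ionrun is earned (B2).
With Irdird and Ionrun, Raxorb is earned (B4).
With Raxorb and Yulyul, Ornpax is earned (B3).
Zelfen would need Dalnal (B5), but Dalnal is never earned. Dalnal would need Ornpax, Irdird, and Zelfen (B1), but Zelfen is never earned.

Ornpax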